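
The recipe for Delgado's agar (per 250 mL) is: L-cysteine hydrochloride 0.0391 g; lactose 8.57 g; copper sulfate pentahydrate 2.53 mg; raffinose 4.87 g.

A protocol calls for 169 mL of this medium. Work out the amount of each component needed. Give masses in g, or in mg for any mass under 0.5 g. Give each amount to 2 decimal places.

Scale factor = 169 mL / 250 mL = 0.676.
L-cysteine hydrochloride: 0.0391 g × (169 mL / 250 mL) = 0.0264316 g = 26.43 mg
lactose: 8.57 g × (169 mL / 250 mL) = 5.79 g
copper sulfate pentahydrate: 2.53 mg × (169 mL / 250 mL) = 1.71 mg
raffinose: 4.87 g × (169 mL / 250 mL) = 3.29 g

L-cysteine hydrochloride 26.43 mg; lactose 5.79 g; copper sulfate pentahydrate 1.71 mg; raffinose 3.29 g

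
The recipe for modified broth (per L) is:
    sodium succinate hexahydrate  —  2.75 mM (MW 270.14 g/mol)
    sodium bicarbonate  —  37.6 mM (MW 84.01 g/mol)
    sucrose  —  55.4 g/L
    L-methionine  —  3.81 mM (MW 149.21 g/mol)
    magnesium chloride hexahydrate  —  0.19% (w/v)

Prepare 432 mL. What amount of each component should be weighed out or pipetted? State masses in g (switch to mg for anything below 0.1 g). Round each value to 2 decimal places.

Target volume = 432 mL = 0.432 L.
sodium succinate hexahydrate: 2.75 mmol/L × 270.14 g/mol × 0.432 L ÷ 1000 = 0.32 g
sodium bicarbonate: 37.6 mmol/L × 84.01 g/mol × 0.432 L ÷ 1000 = 1.36 g
sucrose: 55.4 g/L × 0.432 L = 23.93 g
L-methionine: 3.81 mmol/L × 149.21 g/mol × 0.432 L ÷ 1000 = 0.25 g
magnesium chloride hexahydrate: 0.19 g per 100 mL × 432 mL ÷ 100 = 0.82 g

sodium succinate hexahydrate 0.32 g; sodium bicarbonate 1.36 g; sucrose 23.93 g; L-methionine 0.25 g; magnesium chloride hexahydrate 0.82 g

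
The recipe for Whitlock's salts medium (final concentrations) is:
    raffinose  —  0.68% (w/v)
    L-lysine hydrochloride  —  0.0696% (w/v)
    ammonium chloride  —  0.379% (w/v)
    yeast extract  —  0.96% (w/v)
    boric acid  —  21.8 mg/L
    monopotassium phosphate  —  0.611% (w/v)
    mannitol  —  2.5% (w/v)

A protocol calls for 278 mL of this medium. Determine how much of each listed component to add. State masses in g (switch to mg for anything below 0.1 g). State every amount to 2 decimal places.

raffinose 1.89 g; L-lysine hydrochloride 0.19 g; ammonium chloride 1.05 g; yeast extract 2.67 g; boric acid 6.06 mg; monopotassium phosphate 1.70 g; mannitol 6.95 g

Target volume = 278 mL = 0.278 L.
raffinose: 0.68% w/v = 6.8 g/L → 6.8 × 0.278 L = 1.89 g
L-lysine hydrochloride: 0.0696% w/v = 0.696 g/L → 0.696 × 0.278 L = 0.19 g
ammonium chloride: 0.379 g per 100 mL × 278 mL ÷ 100 = 1.05 g
yeast extract: 0.96 g per 100 mL × 278 mL ÷ 100 = 2.67 g
boric acid: 21.8 mg/L × 0.278 L = 6.06 mg
monopotassium phosphate: 0.611 g per 100 mL × 278 mL ÷ 100 = 1.70 g
mannitol: 2.5 g per 100 mL × 278 mL ÷ 100 = 6.95 g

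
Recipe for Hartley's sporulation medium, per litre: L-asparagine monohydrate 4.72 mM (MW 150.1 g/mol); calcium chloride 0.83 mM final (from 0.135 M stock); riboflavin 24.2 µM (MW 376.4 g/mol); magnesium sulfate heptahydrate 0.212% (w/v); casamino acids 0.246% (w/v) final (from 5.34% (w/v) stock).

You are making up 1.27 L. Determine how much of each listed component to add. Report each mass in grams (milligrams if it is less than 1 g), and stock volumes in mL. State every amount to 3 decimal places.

L-asparagine monohydrate 899.759 mg; calcium chloride 7.808 mL; riboflavin 11.568 mg; magnesium sulfate heptahydrate 2.692 g; casamino acids 58.506 mL

Scale factor relative to 1 L: 1.27.
L-asparagine monohydrate: 4.72 mmol/L × 150.1 mg/mmol × 1.27 L = 899.759 mg
calcium chloride: dilute stock: 0.83 mM × 1270 mL ÷ 135 mM = 7.808 mL
riboflavin: 24.2 µmol/L × 376.4 g/mol × 1.27 L ÷ 1000 = 11.568 mg
magnesium sulfate heptahydrate: 0.212% w/v = 2.12 g/L → 2.12 × 1.27 L = 2.692 g
casamino acids: C1V1 = C2V2 → 0.246% ÷ 5.34% × 1270 mL = 58.506 mL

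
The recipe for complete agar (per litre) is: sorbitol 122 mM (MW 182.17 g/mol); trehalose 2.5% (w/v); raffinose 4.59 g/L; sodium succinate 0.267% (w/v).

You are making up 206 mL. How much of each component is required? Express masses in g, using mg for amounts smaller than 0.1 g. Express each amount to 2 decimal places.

Working volume: 206 mL = 0.206 L.
sorbitol: 122 mmol/L × 182.17 g/mol × 0.206 L ÷ 1000 = 4.58 g
trehalose: 2.5% w/v = 25 g/L → 25 × 0.206 L = 5.15 g
raffinose: 4.59 g/L × 0.206 L = 0.95 g
sodium succinate: 0.267 g per 100 mL × 206 mL ÷ 100 = 0.55 g

sorbitol 4.58 g; trehalose 5.15 g; raffinose 0.95 g; sodium succinate 0.55 g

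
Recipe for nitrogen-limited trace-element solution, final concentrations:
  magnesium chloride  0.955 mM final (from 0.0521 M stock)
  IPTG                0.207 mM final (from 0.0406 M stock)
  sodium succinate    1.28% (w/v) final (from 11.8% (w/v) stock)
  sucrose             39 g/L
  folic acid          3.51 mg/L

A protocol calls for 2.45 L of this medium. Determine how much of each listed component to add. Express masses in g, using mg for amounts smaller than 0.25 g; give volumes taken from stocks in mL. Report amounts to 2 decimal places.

Working volume: 2.45 L.
magnesium chloride: dilute stock: 0.955 mM × 2450 mL ÷ 52.1 mM = 44.91 mL
IPTG: V = C2·V2/C1 = 0.207 mM × 2450 mL ÷ 40.6 mM = 12.49 mL
sodium succinate: C1V1 = C2V2 → 1.28% ÷ 11.8% × 2450 mL = 265.76 mL
sucrose: 39 g/L × 2.45 L = 95.55 g
folic acid: 3.51 mg/L × 2.45 L = 8.60 mg

magnesium chloride 44.91 mL; IPTG 12.49 mL; sodium succinate 265.76 mL; sucrose 95.55 g; folic acid 8.60 mg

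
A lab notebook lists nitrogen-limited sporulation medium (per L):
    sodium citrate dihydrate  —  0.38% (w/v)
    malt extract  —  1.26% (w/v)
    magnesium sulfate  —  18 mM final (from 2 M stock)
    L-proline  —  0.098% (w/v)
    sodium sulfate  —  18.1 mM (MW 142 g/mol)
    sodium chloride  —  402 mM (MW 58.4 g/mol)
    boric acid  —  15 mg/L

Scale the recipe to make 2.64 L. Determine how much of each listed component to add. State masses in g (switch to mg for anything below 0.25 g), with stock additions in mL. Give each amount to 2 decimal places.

sodium citrate dihydrate 10.03 g; malt extract 33.26 g; magnesium sulfate 23.76 mL; L-proline 2.59 g; sodium sulfate 6.79 g; sodium chloride 61.98 g; boric acid 39.60 mg

Working volume: 2.64 L.
sodium citrate dihydrate: 0.38% w/v = 3.8 g/L → 3.8 × 2.64 L = 10.03 g
malt extract: 1.26% w/v = 12.6 g/L → 12.6 × 2.64 L = 33.26 g
magnesium sulfate: dilute stock: 18 mM × 2640 mL ÷ 2000 mM = 23.76 mL
L-proline: 0.098 g per 100 mL × 2640 mL ÷ 100 = 2.59 g
sodium sulfate: 18.1 mmol/L × 142 g/mol × 2.64 L ÷ 1000 = 6.79 g
sodium chloride: 402 mmol/L × 58.4 g/mol × 2.64 L ÷ 1000 = 61.98 g
boric acid: 15 mg/L × 2.64 L = 39.60 mg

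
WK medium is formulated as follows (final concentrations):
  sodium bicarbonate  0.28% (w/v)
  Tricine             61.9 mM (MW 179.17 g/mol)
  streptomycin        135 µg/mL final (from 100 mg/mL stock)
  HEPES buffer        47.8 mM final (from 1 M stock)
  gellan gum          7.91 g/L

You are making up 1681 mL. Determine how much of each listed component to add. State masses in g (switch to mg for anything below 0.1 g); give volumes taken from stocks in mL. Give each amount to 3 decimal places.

sodium bicarbonate 4.707 g; Tricine 18.643 g; streptomycin 2.269 mL; HEPES buffer 80.352 mL; gellan gum 13.297 g

Target volume = 1681 mL = 1.681 L.
sodium bicarbonate: 0.28% w/v = 2.8 g/L → 2.8 × 1.681 L = 4.707 g
Tricine: 61.9 mmol/L × 179.17 g/mol × 1.681 L ÷ 1000 = 18.643 g
streptomycin: V = C2·V2/C1 = 135 µg/mL × 1681 mL ÷ 100000 µg/mL = 2.269 mL
HEPES buffer: dilute stock: 47.8 mM × 1681 mL ÷ 1000 mM = 80.352 mL
gellan gum: 7.91 g/L × 1.681 L = 13.297 g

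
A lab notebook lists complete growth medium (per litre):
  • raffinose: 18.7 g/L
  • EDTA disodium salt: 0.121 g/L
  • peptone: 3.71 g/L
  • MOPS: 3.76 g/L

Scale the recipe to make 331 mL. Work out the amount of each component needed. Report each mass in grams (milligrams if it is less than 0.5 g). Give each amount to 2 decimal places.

raffinose 6.19 g; EDTA disodium salt 40.05 mg; peptone 1.23 g; MOPS 1.24 g

Target volume = 331 mL = 0.331 L.
raffinose: 18.7 g/L × 0.331 L = 6.19 g
EDTA disodium salt: 0.121 g/L × 0.331 L = 0.040051 g = 40.05 mg
peptone: 3.71 g/L × 0.331 L = 1.23 g
MOPS: 3.76 g/L × 0.331 L = 1.24 g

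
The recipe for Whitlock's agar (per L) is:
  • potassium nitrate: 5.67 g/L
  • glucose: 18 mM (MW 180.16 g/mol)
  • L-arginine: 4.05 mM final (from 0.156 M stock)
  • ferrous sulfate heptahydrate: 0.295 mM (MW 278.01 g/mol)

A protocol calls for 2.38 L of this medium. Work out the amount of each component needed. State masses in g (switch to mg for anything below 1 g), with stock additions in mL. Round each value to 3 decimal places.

potassium nitrate 13.495 g; glucose 7.718 g; L-arginine 61.788 mL; ferrous sulfate heptahydrate 195.191 mg

Scale factor relative to 1 L: 2.38.
potassium nitrate: 5.67 g/L × 2.38 L = 13.495 g
glucose: 18 mmol/L × 180.16 g/mol × 2.38 L ÷ 1000 = 7.718 g
L-arginine: V = C2·V2/C1 = 4.05 mM × 2380 mL ÷ 156 mM = 61.788 mL
ferrous sulfate heptahydrate: 0.295 mmol/L × 278.01 mg/mmol × 2.38 L = 195.191 mg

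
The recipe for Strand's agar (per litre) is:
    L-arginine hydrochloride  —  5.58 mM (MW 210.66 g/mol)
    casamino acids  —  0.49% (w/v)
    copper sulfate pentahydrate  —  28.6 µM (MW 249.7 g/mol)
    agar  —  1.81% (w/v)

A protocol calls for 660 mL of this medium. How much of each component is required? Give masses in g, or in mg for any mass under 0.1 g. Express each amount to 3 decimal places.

L-arginine hydrochloride 0.776 g; casamino acids 3.234 g; copper sulfate pentahydrate 4.713 mg; agar 11.946 g

Scale factor relative to 1 L: 0.66.
L-arginine hydrochloride: 5.58 mmol/L × 210.66 g/mol × 0.66 L ÷ 1000 = 0.776 g
casamino acids: 0.49% w/v = 4.9 g/L → 4.9 × 0.66 L = 3.234 g
copper sulfate pentahydrate: 28.6 µmol/L × 249.7 g/mol × 0.66 L ÷ 1000 = 4.713 mg
agar: 1.81% w/v = 18.1 g/L → 18.1 × 0.66 L = 11.946 g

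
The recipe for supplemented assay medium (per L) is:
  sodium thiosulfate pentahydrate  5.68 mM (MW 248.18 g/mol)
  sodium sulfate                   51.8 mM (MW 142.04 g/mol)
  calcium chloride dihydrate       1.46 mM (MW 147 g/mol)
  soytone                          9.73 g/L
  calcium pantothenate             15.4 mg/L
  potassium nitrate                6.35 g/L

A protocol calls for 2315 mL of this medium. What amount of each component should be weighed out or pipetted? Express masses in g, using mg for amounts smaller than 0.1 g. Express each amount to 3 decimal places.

Scale factor relative to 1 L: 2.315.
sodium thiosulfate pentahydrate: 5.68 mmol/L × 248.18 g/mol × 2.315 L ÷ 1000 = 3.263 g
sodium sulfate: 51.8 mmol/L × 142.04 g/mol × 2.315 L ÷ 1000 = 17.033 g
calcium chloride dihydrate: 1.46 mmol/L × 147 g/mol × 2.315 L ÷ 1000 = 0.497 g
soytone: 9.73 g/L × 2.315 L = 22.525 g
calcium pantothenate: 15.4 mg/L × 2.315 L = 35.651 mg
potassium nitrate: 6.35 g/L × 2.315 L = 14.700 g

sodium thiosulfate pentahydrate 3.263 g; sodium sulfate 17.033 g; calcium chloride dihydrate 0.497 g; soytone 22.525 g; calcium pantothenate 35.651 mg; potassium nitrate 14.700 g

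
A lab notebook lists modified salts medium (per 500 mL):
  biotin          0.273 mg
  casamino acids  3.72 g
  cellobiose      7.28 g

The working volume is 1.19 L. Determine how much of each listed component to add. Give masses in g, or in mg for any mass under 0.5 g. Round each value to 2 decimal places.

biotin 0.65 mg; casamino acids 8.85 g; cellobiose 17.33 g

Scale factor = 1190 mL / 500 mL = 2.38.
biotin: 0.273 mg × (1190 mL / 500 mL) = 0.65 mg
casamino acids: 3.72 g × (1190 mL / 500 mL) = 8.85 g
cellobiose: 7.28 g × (1190 mL / 500 mL) = 17.33 g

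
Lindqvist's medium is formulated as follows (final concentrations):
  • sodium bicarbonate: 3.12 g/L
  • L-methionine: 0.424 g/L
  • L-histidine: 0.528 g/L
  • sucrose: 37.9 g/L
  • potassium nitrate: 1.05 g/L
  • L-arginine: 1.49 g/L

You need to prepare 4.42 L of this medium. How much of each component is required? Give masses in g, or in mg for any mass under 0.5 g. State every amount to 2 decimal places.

sodium bicarbonate 13.79 g; L-methionine 1.87 g; L-histidine 2.33 g; sucrose 167.52 g; potassium nitrate 4.64 g; L-arginine 6.59 g

Working volume: 4.42 L.
sodium bicarbonate: 3.12 g/L × 4.42 L = 13.79 g
L-methionine: 0.424 g/L × 4.42 L = 1.87 g
L-histidine: 0.528 g/L × 4.42 L = 2.33 g
sucrose: 37.9 g/L × 4.42 L = 167.52 g
potassium nitrate: 1.05 g/L × 4.42 L = 4.64 g
L-arginine: 1.49 g/L × 4.42 L = 6.59 g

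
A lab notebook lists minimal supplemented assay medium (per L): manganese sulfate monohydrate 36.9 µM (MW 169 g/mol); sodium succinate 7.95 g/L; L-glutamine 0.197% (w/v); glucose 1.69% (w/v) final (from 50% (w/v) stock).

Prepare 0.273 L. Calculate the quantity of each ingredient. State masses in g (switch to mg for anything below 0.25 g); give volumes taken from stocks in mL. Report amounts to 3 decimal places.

Working volume: 0.273 L.
manganese sulfate monohydrate: 36.9 µmol/L × 169 g/mol × 0.273 L ÷ 1000 = 1.702 mg
sodium succinate: 7.95 g/L × 0.273 L = 2.170 g
L-glutamine: 0.197 g per 100 mL × 273 mL ÷ 100 = 0.538 g
glucose: dilute stock: 1.69% ÷ 50% × 273 mL = 9.227 mL

manganese sulfate monohydrate 1.702 mg; sodium succinate 2.170 g; L-glutamine 0.538 g; glucose 9.227 mL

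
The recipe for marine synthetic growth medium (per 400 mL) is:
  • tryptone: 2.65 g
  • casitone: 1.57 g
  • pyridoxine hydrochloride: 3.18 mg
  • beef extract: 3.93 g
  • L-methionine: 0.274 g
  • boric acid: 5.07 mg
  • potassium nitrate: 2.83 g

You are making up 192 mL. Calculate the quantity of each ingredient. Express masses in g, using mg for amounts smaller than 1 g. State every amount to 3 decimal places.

Scale factor = 192 mL / 400 mL = 0.48.
tryptone: 2.65 g × (192 mL / 400 mL) = 1.272 g
casitone: 1.57 g × (192 mL / 400 mL) = 0.7536 g = 753.600 mg
pyridoxine hydrochloride: 3.18 mg × (192 mL / 400 mL) = 1.526 mg
beef extract: 3.93 g × (192 mL / 400 mL) = 1.886 g
L-methionine: 0.274 g × (192 mL / 400 mL) = 0.13152 g = 131.520 mg
boric acid: 5.07 mg × (192 mL / 400 mL) = 2.434 mg
potassium nitrate: 2.83 g × (192 mL / 400 mL) = 1.358 g

tryptone 1.272 g; casitone 753.600 mg; pyridoxine hydrochloride 1.526 mg; beef extract 1.886 g; L-methionine 131.520 mg; boric acid 2.434 mg; potassium nitrate 1.358 g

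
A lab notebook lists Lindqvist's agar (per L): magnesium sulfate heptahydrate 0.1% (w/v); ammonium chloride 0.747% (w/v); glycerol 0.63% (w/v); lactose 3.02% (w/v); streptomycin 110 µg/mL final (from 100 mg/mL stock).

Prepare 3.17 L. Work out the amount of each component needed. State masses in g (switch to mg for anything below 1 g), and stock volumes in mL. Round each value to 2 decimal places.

Working volume: 3.17 L.
magnesium sulfate heptahydrate: 0.1% w/v = 1 g/L → 1 × 3.17 L = 3.17 g
ammonium chloride: 0.747 g per 100 mL × 3170 mL ÷ 100 = 23.68 g
glycerol: 0.63% w/v = 6.3 g/L → 6.3 × 3.17 L = 19.97 g
lactose: 3.02 g per 100 mL × 3170 mL ÷ 100 = 95.73 g
streptomycin: V = C2·V2/C1 = 110 µg/mL × 3170 mL ÷ 100000 µg/mL = 3.49 mL

magnesium sulfate heptahydrate 3.17 g; ammonium chloride 23.68 g; glycerol 19.97 g; lactose 95.73 g; streptomycin 3.49 mL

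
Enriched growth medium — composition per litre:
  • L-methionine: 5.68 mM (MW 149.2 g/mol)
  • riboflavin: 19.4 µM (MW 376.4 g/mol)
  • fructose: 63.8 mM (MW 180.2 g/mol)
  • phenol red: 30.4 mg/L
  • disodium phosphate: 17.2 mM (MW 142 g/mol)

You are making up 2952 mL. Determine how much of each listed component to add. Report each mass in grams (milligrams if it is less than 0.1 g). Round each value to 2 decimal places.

Scale factor relative to 1 L: 2.952.
L-methionine: 5.68 mmol/L × 149.2 g/mol × 2.952 L ÷ 1000 = 2.50 g
riboflavin: 19.4 µmol/L × 376.4 g/mol × 2.952 L ÷ 1000 = 21.56 mg
fructose: 63.8 mmol/L × 180.2 g/mol × 2.952 L ÷ 1000 = 33.94 g
phenol red: 30.4 mg/L × 2.952 L = 89.74 mg
disodium phosphate: 17.2 mmol/L × 142 g/mol × 2.952 L ÷ 1000 = 7.21 g

L-methionine 2.50 g; riboflavin 21.56 mg; fructose 33.94 g; phenol red 89.74 mg; disodium phosphate 7.21 g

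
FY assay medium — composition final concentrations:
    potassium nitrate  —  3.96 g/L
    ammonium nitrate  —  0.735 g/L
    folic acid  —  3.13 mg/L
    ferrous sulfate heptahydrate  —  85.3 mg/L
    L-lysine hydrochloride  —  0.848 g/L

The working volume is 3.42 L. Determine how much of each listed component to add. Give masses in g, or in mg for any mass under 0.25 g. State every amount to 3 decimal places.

Scale factor relative to 1 L: 3.42.
potassium nitrate: 3.96 g/L × 3.42 L = 13.543 g
ammonium nitrate: 0.735 g/L × 3.42 L = 2.514 g
folic acid: 3.13 mg/L × 3.42 L = 10.705 mg
ferrous sulfate heptahydrate: 85.3 mg/L × 3.42 L = 291.726 mg = 0.292 g
L-lysine hydrochloride: 0.848 g/L × 3.42 L = 2.900 g

potassium nitrate 13.543 g; ammonium nitrate 2.514 g; folic acid 10.705 mg; ferrous sulfate heptahydrate 0.292 g; L-lysine hydrochloride 2.900 g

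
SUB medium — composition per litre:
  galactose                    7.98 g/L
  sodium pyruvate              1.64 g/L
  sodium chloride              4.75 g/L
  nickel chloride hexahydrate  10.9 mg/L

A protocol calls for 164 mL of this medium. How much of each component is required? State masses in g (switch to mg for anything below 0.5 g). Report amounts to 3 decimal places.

galactose 1.309 g; sodium pyruvate 268.960 mg; sodium chloride 0.779 g; nickel chloride hexahydrate 1.788 mg

Scale factor relative to 1 L: 0.164.
galactose: 7.98 g/L × 0.164 L = 1.309 g
sodium pyruvate: 1.64 g/L × 0.164 L = 0.26896 g = 268.960 mg
sodium chloride: 4.75 g/L × 0.164 L = 0.779 g
nickel chloride hexahydrate: 10.9 mg/L × 0.164 L = 1.788 mg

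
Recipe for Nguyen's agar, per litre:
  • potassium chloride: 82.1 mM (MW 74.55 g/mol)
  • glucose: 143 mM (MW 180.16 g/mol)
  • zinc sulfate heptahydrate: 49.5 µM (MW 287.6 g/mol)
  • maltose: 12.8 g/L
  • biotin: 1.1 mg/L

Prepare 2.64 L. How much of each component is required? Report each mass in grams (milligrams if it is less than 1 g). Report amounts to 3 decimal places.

potassium chloride 16.158 g; glucose 68.014 g; zinc sulfate heptahydrate 37.584 mg; maltose 33.792 g; biotin 2.904 mg

Scale factor relative to 1 L: 2.64.
potassium chloride: 82.1 mmol/L × 74.55 g/mol × 2.64 L ÷ 1000 = 16.158 g
glucose: 143 mmol/L × 180.16 g/mol × 2.64 L ÷ 1000 = 68.014 g
zinc sulfate heptahydrate: 49.5 µmol/L × 287.6 g/mol × 2.64 L ÷ 1000 = 37.584 mg
maltose: 12.8 g/L × 2.64 L = 33.792 g
biotin: 1.1 mg/L × 2.64 L = 2.904 mg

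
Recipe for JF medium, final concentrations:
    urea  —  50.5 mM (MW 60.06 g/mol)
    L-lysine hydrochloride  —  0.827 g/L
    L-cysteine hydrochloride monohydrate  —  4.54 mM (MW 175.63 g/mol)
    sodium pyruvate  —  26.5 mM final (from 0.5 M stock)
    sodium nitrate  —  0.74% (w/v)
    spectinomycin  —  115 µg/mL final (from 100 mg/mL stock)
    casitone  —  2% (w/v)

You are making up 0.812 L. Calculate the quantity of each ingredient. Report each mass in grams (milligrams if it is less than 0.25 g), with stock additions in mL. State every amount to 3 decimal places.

urea 2.463 g; L-lysine hydrochloride 0.672 g; L-cysteine hydrochloride monohydrate 0.647 g; sodium pyruvate 43.036 mL; sodium nitrate 6.009 g; spectinomycin 0.934 mL; casitone 16.240 g

Scale factor relative to 1 L: 0.812.
urea: 50.5 mmol/L × 60.06 g/mol × 0.812 L ÷ 1000 = 2.463 g
L-lysine hydrochloride: 0.827 g/L × 0.812 L = 0.672 g
L-cysteine hydrochloride monohydrate: 4.54 mmol/L × 175.63 g/mol × 0.812 L ÷ 1000 = 0.647 g
sodium pyruvate: C1V1 = C2V2 → 26.5 mM × 812 mL ÷ 500 mM = 43.036 mL
sodium nitrate: 0.74 g per 100 mL × 812 mL ÷ 100 = 6.009 g
spectinomycin: V = C2·V2/C1 = 115 µg/mL × 812 mL ÷ 100000 µg/mL = 0.934 mL
casitone: 2% w/v = 20 g/L → 20 × 0.812 L = 16.240 g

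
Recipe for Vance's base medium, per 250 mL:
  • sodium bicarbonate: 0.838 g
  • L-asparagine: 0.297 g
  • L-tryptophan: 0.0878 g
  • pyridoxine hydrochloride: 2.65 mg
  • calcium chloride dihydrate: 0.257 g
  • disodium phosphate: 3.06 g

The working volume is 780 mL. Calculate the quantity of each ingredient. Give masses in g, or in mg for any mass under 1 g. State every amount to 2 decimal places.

Scale factor = 780 mL / 250 mL = 3.12.
sodium bicarbonate: 0.838 g × (780 mL / 250 mL) = 2.61 g
L-asparagine: 0.297 g × (780 mL / 250 mL) = 0.92664 g = 926.64 mg
L-tryptophan: 0.0878 g × (780 mL / 250 mL) = 0.273936 g = 273.94 mg
pyridoxine hydrochloride: 2.65 mg × (780 mL / 250 mL) = 8.27 mg
calcium chloride dihydrate: 0.257 g × (780 mL / 250 mL) = 0.80184 g = 801.84 mg
disodium phosphate: 3.06 g × (780 mL / 250 mL) = 9.55 g

sodium bicarbonate 2.61 g; L-asparagine 926.64 mg; L-tryptophan 273.94 mg; pyridoxine hydrochloride 8.27 mg; calcium chloride dihydrate 801.84 mg; disodium phosphate 9.55 g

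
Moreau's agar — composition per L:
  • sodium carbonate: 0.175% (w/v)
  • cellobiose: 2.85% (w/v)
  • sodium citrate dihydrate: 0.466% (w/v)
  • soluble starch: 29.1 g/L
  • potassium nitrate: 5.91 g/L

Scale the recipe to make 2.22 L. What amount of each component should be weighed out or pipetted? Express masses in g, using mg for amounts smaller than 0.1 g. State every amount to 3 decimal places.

sodium carbonate 3.885 g; cellobiose 63.270 g; sodium citrate dihydrate 10.345 g; soluble starch 64.602 g; potassium nitrate 13.120 g

Scale factor relative to 1 L: 2.22.
sodium carbonate: 0.175% w/v = 1.75 g/L → 1.75 × 2.22 L = 3.885 g
cellobiose: 2.85% w/v = 28.5 g/L → 28.5 × 2.22 L = 63.270 g
sodium citrate dihydrate: 0.466 g per 100 mL × 2220 mL ÷ 100 = 10.345 g
soluble starch: 29.1 g/L × 2.22 L = 64.602 g
potassium nitrate: 5.91 g/L × 2.22 L = 13.120 g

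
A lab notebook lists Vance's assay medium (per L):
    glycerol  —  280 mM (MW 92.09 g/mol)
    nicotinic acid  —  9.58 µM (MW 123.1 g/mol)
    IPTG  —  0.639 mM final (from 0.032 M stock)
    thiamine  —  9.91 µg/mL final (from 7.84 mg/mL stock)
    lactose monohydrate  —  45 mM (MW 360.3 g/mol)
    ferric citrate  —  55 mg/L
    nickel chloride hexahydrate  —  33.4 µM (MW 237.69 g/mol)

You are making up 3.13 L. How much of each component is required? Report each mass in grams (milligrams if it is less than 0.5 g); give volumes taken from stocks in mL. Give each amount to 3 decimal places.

Working volume: 3.13 L.
glycerol: 280 mmol/L × 92.09 g/mol × 3.13 L ÷ 1000 = 80.708 g
nicotinic acid: 9.58 µmol/L × 123.1 g/mol × 3.13 L ÷ 1000 = 3.691 mg
IPTG: dilute stock: 0.639 mM × 3130 mL ÷ 32 mM = 62.502 mL
thiamine: V = C2·V2/C1 = 9.91 µg/mL × 3130 mL ÷ 7840 µg/mL = 3.956 mL
lactose monohydrate: 45 mmol/L × 360.3 g/mol × 3.13 L ÷ 1000 = 50.748 g
ferric citrate: 55 mg/L × 3.13 L = 172.150 mg
nickel chloride hexahydrate: 33.4 µmol/L × 237.69 g/mol × 3.13 L ÷ 1000 = 24.849 mg

glycerol 80.708 g; nicotinic acid 3.691 mg; IPTG 62.502 mL; thiamine 3.956 mL; lactose monohydrate 50.748 g; ferric citrate 172.150 mg; nickel chloride hexahydrate 24.849 mg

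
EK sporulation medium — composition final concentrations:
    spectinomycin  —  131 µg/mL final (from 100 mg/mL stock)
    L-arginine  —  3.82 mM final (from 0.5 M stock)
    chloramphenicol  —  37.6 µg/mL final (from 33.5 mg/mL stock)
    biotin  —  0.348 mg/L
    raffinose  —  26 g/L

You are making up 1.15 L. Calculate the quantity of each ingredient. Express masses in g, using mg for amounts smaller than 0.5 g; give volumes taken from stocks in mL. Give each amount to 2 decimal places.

Scale factor relative to 1 L: 1.15.
spectinomycin: dilute stock: 131 µg/mL × 1150 mL ÷ 100000 µg/mL = 1.51 mL
L-arginine: C1V1 = C2V2 → 3.82 mM × 1150 mL ÷ 500 mM = 8.79 mL
chloramphenicol: C1V1 = C2V2 → 37.6 µg/mL × 1150 mL ÷ 33500 µg/mL = 1.29 mL
biotin: 0.348 mg/L × 1.15 L = 0.40 mg
raffinose: 26 g/L × 1.15 L = 29.90 g

spectinomycin 1.51 mL; L-arginine 8.79 mL; chloramphenicol 1.29 mL; biotin 0.40 mg; raffinose 29.90 g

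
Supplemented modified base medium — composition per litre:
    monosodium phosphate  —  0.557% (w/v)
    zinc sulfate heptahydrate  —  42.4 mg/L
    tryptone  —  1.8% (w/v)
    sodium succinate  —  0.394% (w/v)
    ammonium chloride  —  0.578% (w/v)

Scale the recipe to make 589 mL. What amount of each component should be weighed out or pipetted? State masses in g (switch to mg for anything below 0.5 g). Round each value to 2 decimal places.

Scale factor relative to 1 L: 0.589.
monosodium phosphate: 0.557% w/v = 5.57 g/L → 5.57 × 0.589 L = 3.28 g
zinc sulfate heptahydrate: 42.4 mg/L × 0.589 L = 24.97 mg
tryptone: 1.8% w/v = 18 g/L → 18 × 0.589 L = 10.60 g
sodium succinate: 0.394% w/v = 3.94 g/L → 3.94 × 0.589 L = 2.32 g
ammonium chloride: 0.578 g per 100 mL × 589 mL ÷ 100 = 3.40 g

monosodium phosphate 3.28 g; zinc sulfate heptahydrate 24.97 mg; tryptone 10.60 g; sodium succinate 2.32 g; ammonium chloride 3.40 g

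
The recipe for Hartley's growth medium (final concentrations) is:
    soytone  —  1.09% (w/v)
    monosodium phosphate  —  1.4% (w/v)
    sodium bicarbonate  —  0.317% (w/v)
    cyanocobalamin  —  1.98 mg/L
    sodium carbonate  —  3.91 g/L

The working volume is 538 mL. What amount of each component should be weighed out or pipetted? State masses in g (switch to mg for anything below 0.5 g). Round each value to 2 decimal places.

soytone 5.86 g; monosodium phosphate 7.53 g; sodium bicarbonate 1.71 g; cyanocobalamin 1.07 mg; sodium carbonate 2.10 g

Scale factor relative to 1 L: 0.538.
soytone: 1.09 g per 100 mL × 538 mL ÷ 100 = 5.86 g
monosodium phosphate: 1.4 g per 100 mL × 538 mL ÷ 100 = 7.53 g
sodium bicarbonate: 0.317 g per 100 mL × 538 mL ÷ 100 = 1.71 g
cyanocobalamin: 1.98 mg/L × 0.538 L = 1.07 mg
sodium carbonate: 3.91 g/L × 0.538 L = 2.10 g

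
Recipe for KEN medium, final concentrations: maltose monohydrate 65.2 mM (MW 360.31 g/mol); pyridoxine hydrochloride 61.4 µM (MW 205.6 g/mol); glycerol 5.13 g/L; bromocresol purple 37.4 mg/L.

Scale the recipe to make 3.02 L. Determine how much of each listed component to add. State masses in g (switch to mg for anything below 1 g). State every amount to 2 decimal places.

Working volume: 3.02 L.
maltose monohydrate: 65.2 mmol/L × 360.31 g/mol × 3.02 L ÷ 1000 = 70.95 g
pyridoxine hydrochloride: 61.4 µmol/L × 205.6 g/mol × 3.02 L ÷ 1000 = 38.12 mg
glycerol: 5.13 g/L × 3.02 L = 15.49 g
bromocresol purple: 37.4 mg/L × 3.02 L = 112.95 mg

maltose monohydrate 70.95 g; pyridoxine hydrochloride 38.12 mg; glycerol 15.49 g; bromocresol purple 112.95 mg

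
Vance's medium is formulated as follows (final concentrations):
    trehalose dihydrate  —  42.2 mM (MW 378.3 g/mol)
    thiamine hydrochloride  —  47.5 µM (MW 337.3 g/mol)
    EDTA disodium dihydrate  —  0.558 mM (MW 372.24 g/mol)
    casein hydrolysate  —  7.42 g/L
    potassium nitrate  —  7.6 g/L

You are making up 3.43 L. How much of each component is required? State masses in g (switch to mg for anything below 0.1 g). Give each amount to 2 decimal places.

trehalose dihydrate 54.76 g; thiamine hydrochloride 54.95 mg; EDTA disodium dihydrate 0.71 g; casein hydrolysate 25.45 g; potassium nitrate 26.07 g

Scale factor relative to 1 L: 3.43.
trehalose dihydrate: 42.2 mmol/L × 378.3 g/mol × 3.43 L ÷ 1000 = 54.76 g
thiamine hydrochloride: 47.5 µmol/L × 337.3 g/mol × 3.43 L ÷ 1000 = 54.95 mg
EDTA disodium dihydrate: 0.558 mmol/L × 372.24 g/mol × 3.43 L ÷ 1000 = 0.71 g
casein hydrolysate: 7.42 g/L × 3.43 L = 25.45 g
potassium nitrate: 7.6 g/L × 3.43 L = 26.07 g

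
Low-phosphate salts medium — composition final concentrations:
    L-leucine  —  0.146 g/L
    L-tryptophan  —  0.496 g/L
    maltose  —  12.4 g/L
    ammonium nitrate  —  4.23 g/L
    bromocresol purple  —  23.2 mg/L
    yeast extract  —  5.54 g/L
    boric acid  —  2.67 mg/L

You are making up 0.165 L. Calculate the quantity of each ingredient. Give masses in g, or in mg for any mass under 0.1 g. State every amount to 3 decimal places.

Scale factor relative to 1 L: 0.165.
L-leucine: 0.146 g/L × 0.165 L = 0.02409 g = 24.090 mg
L-tryptophan: 0.496 g/L × 0.165 L = 0.08184 g = 81.840 mg
maltose: 12.4 g/L × 0.165 L = 2.046 g
ammonium nitrate: 4.23 g/L × 0.165 L = 0.698 g
bromocresol purple: 23.2 mg/L × 0.165 L = 3.828 mg
yeast extract: 5.54 g/L × 0.165 L = 0.914 g
boric acid: 2.67 mg/L × 0.165 L = 0.441 mg

L-leucine 24.090 mg; L-tryptophan 81.840 mg; maltose 2.046 g; ammonium nitrate 0.698 g; bromocresol purple 3.828 mg; yeast extract 0.914 g; boric acid 0.441 mg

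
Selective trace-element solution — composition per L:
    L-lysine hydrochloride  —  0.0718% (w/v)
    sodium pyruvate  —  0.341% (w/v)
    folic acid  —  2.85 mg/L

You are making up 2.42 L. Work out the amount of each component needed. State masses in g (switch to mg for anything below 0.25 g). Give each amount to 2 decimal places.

Scale factor relative to 1 L: 2.42.
L-lysine hydrochloride: 0.0718% w/v = 0.718 g/L → 0.718 × 2.42 L = 1.74 g
sodium pyruvate: 0.341% w/v = 3.41 g/L → 3.41 × 2.42 L = 8.25 g
folic acid: 2.85 mg/L × 2.42 L = 6.90 mg

L-lysine hydrochloride 1.74 g; sodium pyruvate 8.25 g; folic acid 6.90 mg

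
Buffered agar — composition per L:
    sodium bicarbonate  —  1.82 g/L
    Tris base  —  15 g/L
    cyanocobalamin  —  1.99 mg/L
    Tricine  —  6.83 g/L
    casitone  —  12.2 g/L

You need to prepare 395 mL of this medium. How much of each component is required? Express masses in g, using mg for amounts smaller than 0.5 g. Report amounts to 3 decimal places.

Target volume = 395 mL = 0.395 L.
sodium bicarbonate: 1.82 g/L × 0.395 L = 0.719 g
Tris base: 15 g/L × 0.395 L = 5.925 g
cyanocobalamin: 1.99 mg/L × 0.395 L = 0.786 mg
Tricine: 6.83 g/L × 0.395 L = 2.698 g
casitone: 12.2 g/L × 0.395 L = 4.819 g

sodium bicarbonate 0.719 g; Tris base 5.925 g; cyanocobalamin 0.786 mg; Tricine 2.698 g; casitone 4.819 g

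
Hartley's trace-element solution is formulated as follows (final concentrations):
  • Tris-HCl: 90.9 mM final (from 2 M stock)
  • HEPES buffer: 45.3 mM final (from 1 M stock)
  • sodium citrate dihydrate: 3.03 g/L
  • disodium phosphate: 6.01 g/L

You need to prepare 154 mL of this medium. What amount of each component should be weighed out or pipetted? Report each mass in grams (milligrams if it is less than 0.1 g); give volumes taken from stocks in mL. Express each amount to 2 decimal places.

Working volume: 154 mL = 0.154 L.
Tris-HCl: C1V1 = C2V2 → 90.9 mM × 154 mL ÷ 2000 mM = 7.00 mL
HEPES buffer: V = C2·V2/C1 = 45.3 mM × 154 mL ÷ 1000 mM = 6.98 mL
sodium citrate dihydrate: 3.03 g/L × 0.154 L = 0.47 g
disodium phosphate: 6.01 g/L × 0.154 L = 0.93 g

Tris-HCl 7.00 mL; HEPES buffer 6.98 mL; sodium citrate dihydrate 0.47 g; disodium phosphate 0.93 g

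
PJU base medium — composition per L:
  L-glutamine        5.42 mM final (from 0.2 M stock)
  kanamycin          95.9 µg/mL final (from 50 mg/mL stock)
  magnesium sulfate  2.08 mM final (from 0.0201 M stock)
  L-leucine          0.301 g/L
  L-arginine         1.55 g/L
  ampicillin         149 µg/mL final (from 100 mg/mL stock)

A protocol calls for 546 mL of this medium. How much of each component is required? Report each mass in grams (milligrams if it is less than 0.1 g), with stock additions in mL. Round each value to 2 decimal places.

L-glutamine 14.80 mL; kanamycin 1.05 mL; magnesium sulfate 56.50 mL; L-leucine 0.16 g; L-arginine 0.85 g; ampicillin 0.81 mL

Target volume = 546 mL = 0.546 L.
L-glutamine: dilute stock: 5.42 mM × 546 mL ÷ 200 mM = 14.80 mL
kanamycin: C1V1 = C2V2 → 95.9 µg/mL × 546 mL ÷ 50000 µg/mL = 1.05 mL
magnesium sulfate: dilute stock: 2.08 mM × 546 mL ÷ 20.1 mM = 56.50 mL
L-leucine: 0.301 g/L × 0.546 L = 0.16 g
L-arginine: 1.55 g/L × 0.546 L = 0.85 g
ampicillin: V = C2·V2/C1 = 149 µg/mL × 546 mL ÷ 100000 µg/mL = 0.81 mL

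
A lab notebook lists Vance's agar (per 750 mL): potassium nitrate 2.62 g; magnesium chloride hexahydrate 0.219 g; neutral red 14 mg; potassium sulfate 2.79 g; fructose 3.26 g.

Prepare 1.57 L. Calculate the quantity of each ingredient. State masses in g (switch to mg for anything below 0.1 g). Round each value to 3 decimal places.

Scale factor = 1570 mL / 750 mL = 2.09333.
potassium nitrate: 2.62 g × (1570 mL / 750 mL) = 5.485 g
magnesium chloride hexahydrate: 0.219 g × (1570 mL / 750 mL) = 0.458 g
neutral red: 14 mg × (1570 mL / 750 mL) = 29.307 mg
potassium sulfate: 2.79 g × (1570 mL / 750 mL) = 5.840 g
fructose: 3.26 g × (1570 mL / 750 mL) = 6.824 g

potassium nitrate 5.485 g; magnesium chloride hexahydrate 0.458 g; neutral red 29.307 mg; potassium sulfate 5.840 g; fructose 6.824 g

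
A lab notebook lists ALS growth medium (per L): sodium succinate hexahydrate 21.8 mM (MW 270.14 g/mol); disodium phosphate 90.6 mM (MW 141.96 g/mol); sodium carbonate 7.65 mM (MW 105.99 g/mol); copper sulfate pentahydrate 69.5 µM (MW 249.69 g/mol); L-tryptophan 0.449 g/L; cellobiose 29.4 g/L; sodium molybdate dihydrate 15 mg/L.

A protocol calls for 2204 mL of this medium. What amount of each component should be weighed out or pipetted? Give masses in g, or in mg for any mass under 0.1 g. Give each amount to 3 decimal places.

sodium succinate hexahydrate 12.979 g; disodium phosphate 28.347 g; sodium carbonate 1.787 g; copper sulfate pentahydrate 38.247 mg; L-tryptophan 0.990 g; cellobiose 64.798 g; sodium molybdate dihydrate 33.060 mg

Target volume = 2204 mL = 2.204 L.
sodium succinate hexahydrate: 21.8 mmol/L × 270.14 g/mol × 2.204 L ÷ 1000 = 12.979 g
disodium phosphate: 90.6 mmol/L × 141.96 g/mol × 2.204 L ÷ 1000 = 28.347 g
sodium carbonate: 7.65 mmol/L × 105.99 g/mol × 2.204 L ÷ 1000 = 1.787 g
copper sulfate pentahydrate: 69.5 µmol/L × 249.69 g/mol × 2.204 L ÷ 1000 = 38.247 mg
L-tryptophan: 0.449 g/L × 2.204 L = 0.990 g
cellobiose: 29.4 g/L × 2.204 L = 64.798 g
sodium molybdate dihydrate: 15 mg/L × 2.204 L = 33.060 mg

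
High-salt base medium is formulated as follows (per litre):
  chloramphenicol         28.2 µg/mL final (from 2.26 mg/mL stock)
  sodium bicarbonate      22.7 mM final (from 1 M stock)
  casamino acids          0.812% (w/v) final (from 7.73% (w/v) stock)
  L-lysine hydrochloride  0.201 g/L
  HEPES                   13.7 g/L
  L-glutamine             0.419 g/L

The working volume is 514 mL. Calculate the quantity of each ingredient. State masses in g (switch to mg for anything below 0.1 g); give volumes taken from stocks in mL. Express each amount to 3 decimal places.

chloramphenicol 6.414 mL; sodium bicarbonate 11.668 mL; casamino acids 53.993 mL; L-lysine hydrochloride 0.103 g; HEPES 7.042 g; L-glutamine 0.215 g

Target volume = 514 mL = 0.514 L.
chloramphenicol: C1V1 = C2V2 → 28.2 µg/mL × 514 mL ÷ 2260 µg/mL = 6.414 mL
sodium bicarbonate: C1V1 = C2V2 → 22.7 mM × 514 mL ÷ 1000 mM = 11.668 mL
casamino acids: C1V1 = C2V2 → 0.812% ÷ 7.73% × 514 mL = 53.993 mL
L-lysine hydrochloride: 0.201 g/L × 0.514 L = 0.103 g
HEPES: 13.7 g/L × 0.514 L = 7.042 g
L-glutamine: 0.419 g/L × 0.514 L = 0.215 g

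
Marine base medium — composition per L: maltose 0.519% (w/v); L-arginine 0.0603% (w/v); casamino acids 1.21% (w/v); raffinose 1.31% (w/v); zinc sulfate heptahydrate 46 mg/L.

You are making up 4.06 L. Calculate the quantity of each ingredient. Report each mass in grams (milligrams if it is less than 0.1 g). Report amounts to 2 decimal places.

maltose 21.07 g; L-arginine 2.45 g; casamino acids 49.13 g; raffinose 53.19 g; zinc sulfate heptahydrate 0.19 g

Working volume: 4.06 L.
maltose: 0.519% w/v = 5.19 g/L → 5.19 × 4.06 L = 21.07 g
L-arginine: 0.0603% w/v = 0.603 g/L → 0.603 × 4.06 L = 2.45 g
casamino acids: 1.21 g per 100 mL × 4060 mL ÷ 100 = 49.13 g
raffinose: 1.31 g per 100 mL × 4060 mL ÷ 100 = 53.19 g
zinc sulfate heptahydrate: 46 mg/L × 4.06 L = 186.76 mg = 0.19 g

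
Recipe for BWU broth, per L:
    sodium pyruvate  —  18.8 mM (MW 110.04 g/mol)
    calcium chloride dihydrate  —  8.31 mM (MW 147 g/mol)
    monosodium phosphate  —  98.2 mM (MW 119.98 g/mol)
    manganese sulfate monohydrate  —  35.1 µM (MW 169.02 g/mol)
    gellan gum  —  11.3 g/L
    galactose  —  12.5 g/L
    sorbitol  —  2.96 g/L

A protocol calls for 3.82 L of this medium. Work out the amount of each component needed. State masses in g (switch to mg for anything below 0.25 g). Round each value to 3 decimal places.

Scale factor relative to 1 L: 3.82.
sodium pyruvate: 18.8 mmol/L × 110.04 g/mol × 3.82 L ÷ 1000 = 7.903 g
calcium chloride dihydrate: 8.31 mmol/L × 147 g/mol × 3.82 L ÷ 1000 = 4.666 g
monosodium phosphate: 98.2 mmol/L × 119.98 g/mol × 3.82 L ÷ 1000 = 45.007 g
manganese sulfate monohydrate: 35.1 µmol/L × 169.02 g/mol × 3.82 L ÷ 1000 = 22.663 mg
gellan gum: 11.3 g/L × 3.82 L = 43.166 g
galactose: 12.5 g/L × 3.82 L = 47.750 g
sorbitol: 2.96 g/L × 3.82 L = 11.307 g

sodium pyruvate 7.903 g; calcium chloride dihydrate 4.666 g; monosodium phosphate 45.007 g; manganese sulfate monohydrate 22.663 mg; gellan gum 43.166 g; galactose 47.750 g; sorbitol 11.307 g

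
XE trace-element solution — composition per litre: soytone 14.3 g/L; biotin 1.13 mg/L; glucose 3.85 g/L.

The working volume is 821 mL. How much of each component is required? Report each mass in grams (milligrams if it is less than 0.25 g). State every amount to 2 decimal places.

Scale factor relative to 1 L: 0.821.
soytone: 14.3 g/L × 0.821 L = 11.74 g
biotin: 1.13 mg/L × 0.821 L = 0.93 mg
glucose: 3.85 g/L × 0.821 L = 3.16 g

soytone 11.74 g; biotin 0.93 mg; glucose 3.16 g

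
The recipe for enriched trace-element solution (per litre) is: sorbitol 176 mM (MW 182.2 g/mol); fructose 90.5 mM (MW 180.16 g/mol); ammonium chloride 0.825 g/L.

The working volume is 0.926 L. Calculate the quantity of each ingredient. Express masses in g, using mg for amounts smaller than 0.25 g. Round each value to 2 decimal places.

sorbitol 29.69 g; fructose 15.10 g; ammonium chloride 0.76 g

Scale factor relative to 1 L: 0.926.
sorbitol: 176 mmol/L × 182.2 g/mol × 0.926 L ÷ 1000 = 29.69 g
fructose: 90.5 mmol/L × 180.16 g/mol × 0.926 L ÷ 1000 = 15.10 g
ammonium chloride: 0.825 g/L × 0.926 L = 0.76 g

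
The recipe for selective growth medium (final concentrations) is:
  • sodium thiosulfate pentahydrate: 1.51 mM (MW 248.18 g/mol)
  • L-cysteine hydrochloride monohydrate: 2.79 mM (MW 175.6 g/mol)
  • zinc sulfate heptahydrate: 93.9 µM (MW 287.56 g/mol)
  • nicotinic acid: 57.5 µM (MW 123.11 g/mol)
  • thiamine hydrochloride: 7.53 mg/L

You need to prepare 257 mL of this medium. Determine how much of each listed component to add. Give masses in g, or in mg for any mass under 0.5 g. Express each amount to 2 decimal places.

Scale factor relative to 1 L: 0.257.
sodium thiosulfate pentahydrate: 1.51 mmol/L × 248.18 mg/mmol × 0.257 L = 96.31 mg
L-cysteine hydrochloride monohydrate: 2.79 mmol/L × 175.6 mg/mmol × 0.257 L = 125.91 mg
zinc sulfate heptahydrate: 93.9 µmol/L × 287.56 g/mol × 0.257 L ÷ 1000 = 6.94 mg
nicotinic acid: 57.5 µmol/L × 123.11 g/mol × 0.257 L ÷ 1000 = 1.82 mg
thiamine hydrochloride: 7.53 mg/L × 0.257 L = 1.94 mg

sodium thiosulfate pentahydrate 96.31 mg; L-cysteine hydrochloride monohydrate 125.91 mg; zinc sulfate heptahydrate 6.94 mg; nicotinic acid 1.82 mg; thiamine hydrochloride 1.94 mg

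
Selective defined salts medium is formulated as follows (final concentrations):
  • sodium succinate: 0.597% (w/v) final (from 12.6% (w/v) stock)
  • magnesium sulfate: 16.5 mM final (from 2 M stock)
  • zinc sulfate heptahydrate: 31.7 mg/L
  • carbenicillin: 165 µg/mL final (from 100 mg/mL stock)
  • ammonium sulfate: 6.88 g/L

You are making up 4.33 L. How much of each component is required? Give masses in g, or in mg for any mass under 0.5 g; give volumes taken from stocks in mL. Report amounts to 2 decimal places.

Scale factor relative to 1 L: 4.33.
sodium succinate: V = C2·V2/C1 = 0.597% ÷ 12.6% × 4330 mL = 205.16 mL
magnesium sulfate: dilute stock: 16.5 mM × 4330 mL ÷ 2000 mM = 35.72 mL
zinc sulfate heptahydrate: 31.7 mg/L × 4.33 L = 137.26 mg
carbenicillin: C1V1 = C2V2 → 165 µg/mL × 4330 mL ÷ 100000 µg/mL = 7.14 mL
ammonium sulfate: 6.88 g/L × 4.33 L = 29.79 g

sodium succinate 205.16 mL; magnesium sulfate 35.72 mL; zinc sulfate heptahydrate 137.26 mg; carbenicillin 7.14 mL; ammonium sulfate 29.79 g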